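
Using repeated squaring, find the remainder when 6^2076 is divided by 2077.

6^1 ≡ 6 (mod 2077)
6^2 ≡ 6^2 = 36 ≡ 36 (mod 2077)
6^4 ≡ 36^2 = 1296 ≡ 1296 (mod 2077)
6^8 ≡ 1296^2 = 1679616 ≡ 1400 (mod 2077)
6^16 ≡ 1400^2 = 1960000 ≡ 1389 (mod 2077)
6^32 ≡ 1389^2 = 1929321 ≡ 1865 (mod 2077)
6^64 ≡ 1865^2 = 3478225 ≡ 1327 (mod 2077)
6^128 ≡ 1327^2 = 1760929 ≡ 1710 (mod 2077)
6^256 ≡ 1710^2 = 2924100 ≡ 1761 (mod 2077)
6^512 ≡ 1761^2 = 3101121 ≡ 160 (mod 2077)
6^1024 ≡ 160^2 = 25600 ≡ 676 (mod 2077)
6^2048 ≡ 676^2 = 456976 ≡ 36 (mod 2077)
2076 = 2048 + 16 + 8 + 4 in binary powers of 2.
So 6^2076 ≡ 36 · 1389 · 1400 · 1296 ≡ 1148 (mod 2077).
Since 1148 ≠ 1, base 6 is a Fermat witness: 2077 is composite.

1148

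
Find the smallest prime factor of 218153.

218153 is odd.
Digit sum 20, not divisible by 3.
Ends in 3: not divisible by 5.
7: 218153 = 7·31164 + 5
11: 218153 = 11·19832 + 1
13: 218153 = 13·16781

13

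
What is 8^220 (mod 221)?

8^1 ≡ 8 (mod 221)
8^2 ≡ 8^2 = 64 ≡ 64 (mod 221)
8^4 ≡ 64^2 = 4096 ≡ 118 (mod 221)
8^8 ≡ 118^2 = 13924 ≡ 1 (mod 221)
8^16 ≡ 1^2 = 1 ≡ 1 (mod 221)
8^32 ≡ 1^2 = 1 ≡ 1 (mod 221)
8^64 ≡ 1^2 = 1 ≡ 1 (mod 221)
8^128 ≡ 1^2 = 1 ≡ 1 (mod 221)
220 = 128 + 64 + 16 + 8 + 4 in binary powers of 2.
So 8^220 ≡ 1 · 1 · 1 · 1 · 118 ≡ 118 (mod 221).
Since 118 ≠ 1, base 8 is a Fermat witness: 221 is composite.

118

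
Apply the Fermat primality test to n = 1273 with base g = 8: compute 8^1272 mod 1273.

685

8^1 ≡ 8 (mod 1273)
8^2 ≡ 8^2 = 64 ≡ 64 (mod 1273)
8^4 ≡ 64^2 = 4096 ≡ 277 (mod 1273)
8^8 ≡ 277^2 = 76729 ≡ 349 (mod 1273)
8^16 ≡ 349^2 = 121801 ≡ 866 (mod 1273)
8^32 ≡ 866^2 = 749956 ≡ 159 (mod 1273)
8^64 ≡ 159^2 = 25281 ≡ 1094 (mod 1273)
8^128 ≡ 1094^2 = 1196836 ≡ 216 (mod 1273)
8^256 ≡ 216^2 = 46656 ≡ 828 (mod 1273)
8^512 ≡ 828^2 = 685584 ≡ 710 (mod 1273)
8^1024 ≡ 710^2 = 504100 ≡ 1265 (mod 1273)
1272 = 1024 + 128 + 64 + 32 + 16 + 8 in binary powers of 2.
So 8^1272 ≡ 1265 · 216 · 1094 · 159 · 866 · 349 ≡ 685 (mod 1273).
Since 685 ≠ 1, base 8 is a Fermat witness: 1273 is composite.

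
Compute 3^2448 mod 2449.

283

3^1 ≡ 3 (mod 2449)
3^2 ≡ 3^2 = 9 ≡ 9 (mod 2449)
3^4 ≡ 9^2 = 81 ≡ 81 (mod 2449)
3^8 ≡ 81^2 = 6561 ≡ 1663 (mod 2449)
3^16 ≡ 1663^2 = 2765569 ≡ 648 (mod 2449)
3^32 ≡ 648^2 = 419904 ≡ 1125 (mod 2449)
3^64 ≡ 1125^2 = 1265625 ≡ 1941 (mod 2449)
3^128 ≡ 1941^2 = 3767481 ≡ 919 (mod 2449)
3^256 ≡ 919^2 = 844561 ≡ 2105 (mod 2449)
3^512 ≡ 2105^2 = 4431025 ≡ 784 (mod 2449)
3^1024 ≡ 784^2 = 614656 ≡ 2406 (mod 2449)
3^2048 ≡ 2406^2 = 5788836 ≡ 1849 (mod 2449)
2448 = 2048 + 256 + 128 + 16 in binary powers of 2.
So 3^2448 ≡ 1849 · 2105 · 919 · 648 ≡ 283 (mod 2449).
Since 283 ≠ 1, base 3 is a Fermat witness: 2449 is composite.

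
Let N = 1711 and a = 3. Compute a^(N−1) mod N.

3^1 ≡ 3 (mod 1711)
3^2 ≡ 3^2 = 9 ≡ 9 (mod 1711)
3^4 ≡ 9^2 = 81 ≡ 81 (mod 1711)
3^8 ≡ 81^2 = 6561 ≡ 1428 (mod 1711)
3^16 ≡ 1428^2 = 2039184 ≡ 1383 (mod 1711)
3^32 ≡ 1383^2 = 1912689 ≡ 1502 (mod 1711)
3^64 ≡ 1502^2 = 2256004 ≡ 906 (mod 1711)
3^128 ≡ 906^2 = 820836 ≡ 1267 (mod 1711)
3^256 ≡ 1267^2 = 1605289 ≡ 371 (mod 1711)
3^512 ≡ 371^2 = 137641 ≡ 761 (mod 1711)
3^1024 ≡ 761^2 = 579121 ≡ 803 (mod 1711)
1710 = 1024 + 512 + 128 + 32 + 8 + 4 + 2 in binary powers of 2.
So 3^1710 ≡ 803 · 761 · 1267 · 1502 · 1428 · 81 · 9 ≡ 1082 (mod 1711).
Since 1082 ≠ 1, base 3 is a Fermat witness: 1711 is composite.

1082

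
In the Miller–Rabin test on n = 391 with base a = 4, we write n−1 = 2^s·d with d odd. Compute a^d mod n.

285

391 − 1 = 390 = 2^1 · 195, so d = 195.
4^1 ≡ 4 (mod 391)
4^2 ≡ 4^2 = 16 ≡ 16 (mod 391)
4^4 ≡ 16^2 = 256 ≡ 256 (mod 391)
4^8 ≡ 256^2 = 65536 ≡ 239 (mod 391)
4^16 ≡ 239^2 = 57121 ≡ 35 (mod 391)
4^32 ≡ 35^2 = 1225 ≡ 52 (mod 391)
4^64 ≡ 52^2 = 2704 ≡ 358 (mod 391)
4^128 ≡ 358^2 = 128164 ≡ 307 (mod 391)
195 = 128 + 64 + 2 + 1 in binary powers of 2.
So 4^195 ≡ 307 · 358 · 16 · 4 ≡ 285 (mod 391).
Squaring chain: 285; never reaches −1, so base 4 is a Miller–Rabin witness that 391 is composite.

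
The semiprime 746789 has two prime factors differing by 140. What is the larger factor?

Since p = q + 140, we have 746789 = q(q + 140), so q² + 140q − 746789 = 0.
Discriminant: 140² + 4·746789 = 19600 + 2987156 = 3006756; √3006756 = 1734.
q = (−140 + 1734)/2 = 797, and p = q + 140 = 937.
Check: 797 · 937 = 746789.

937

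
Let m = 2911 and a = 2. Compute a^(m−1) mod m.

245

2^1 ≡ 2 (mod 2911)
2^2 ≡ 2^2 = 4 ≡ 4 (mod 2911)
2^4 ≡ 4^2 = 16 ≡ 16 (mod 2911)
2^8 ≡ 16^2 = 256 ≡ 256 (mod 2911)
2^16 ≡ 256^2 = 65536 ≡ 1494 (mod 2911)
2^32 ≡ 1494^2 = 2232036 ≡ 2210 (mod 2911)
2^64 ≡ 2210^2 = 4884100 ≡ 2353 (mod 2911)
2^128 ≡ 2353^2 = 5536609 ≡ 2798 (mod 2911)
2^256 ≡ 2798^2 = 7828804 ≡ 1125 (mod 2911)
2^512 ≡ 1125^2 = 1265625 ≡ 2251 (mod 2911)
2^1024 ≡ 2251^2 = 5067001 ≡ 1861 (mod 2911)
2^2048 ≡ 1861^2 = 3463321 ≡ 2142 (mod 2911)
2910 = 2048 + 512 + 256 + 64 + 16 + 8 + 4 + 2 in binary powers of 2.
So 2^2910 ≡ 2142 · 2251 · 1125 · 2353 · 1494 · 256 · 16 · 4 ≡ 245 (mod 2911).
Since 245 ≠ 1, base 2 is a Fermat witness: 2911 is composite.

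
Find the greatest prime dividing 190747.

190747 = 53 · 3599
3599 = 59 · 61
61 is prime.
So 190747 = 53 · 59 · 61; the largest prime factor is 61.

61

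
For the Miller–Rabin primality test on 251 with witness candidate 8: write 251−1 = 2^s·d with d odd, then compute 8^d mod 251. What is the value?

251 − 1 = 250 = 2^1 · 125, so d = 125.
8^1 ≡ 8 (mod 251)
8^2 ≡ 8^2 = 64 ≡ 64 (mod 251)
8^4 ≡ 64^2 = 4096 ≡ 80 (mod 251)
8^8 ≡ 80^2 = 6400 ≡ 125 (mod 251)
8^16 ≡ 125^2 = 15625 ≡ 63 (mod 251)
8^32 ≡ 63^2 = 3969 ≡ 204 (mod 251)
8^64 ≡ 204^2 = 41616 ≡ 201 (mod 251)
125 = 64 + 32 + 16 + 8 + 4 + 1 in binary powers of 2.
So 8^125 ≡ 201 · 204 · 63 · 125 · 80 · 8 ≡ 250 (mod 251).
Since 8^d ≡ 250 (mod 251), base 8 does not prove 251 composite.

250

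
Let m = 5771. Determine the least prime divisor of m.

5771 is odd.
Digit sum 20, not divisible by 3.
Ends in 1: not divisible by 5.
7: 5771 = 7·824 + 3
11: 5771 = 11·524 + 7
13: 5771 = 13·443 + 12
17: 5771 = 17·339 + 8
19: 5771 = 19·303 + 14
23: 5771 = 23·250 + 21
29: 5771 = 29·199

29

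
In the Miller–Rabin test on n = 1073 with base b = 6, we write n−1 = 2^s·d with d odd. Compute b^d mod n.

734

1073 − 1 = 1072 = 2^4 · 67, so d = 67.
6^1 ≡ 6 (mod 1073)
6^2 ≡ 6^2 = 36 ≡ 36 (mod 1073)
6^4 ≡ 36^2 = 1296 ≡ 223 (mod 1073)
6^8 ≡ 223^2 = 49729 ≡ 371 (mod 1073)
6^16 ≡ 371^2 = 137641 ≡ 297 (mod 1073)
6^32 ≡ 297^2 = 88209 ≡ 223 (mod 1073)
6^64 ≡ 223^2 = 49729 ≡ 371 (mod 1073)
67 = 64 + 2 + 1 in binary powers of 2.
So 6^67 ≡ 371 · 36 · 6 ≡ 734 (mod 1073).
Squaring chain: 734 → 110 → 297 → 223; never reaches −1, so base 6 is a Miller–Rabin witness that 1073 is composite.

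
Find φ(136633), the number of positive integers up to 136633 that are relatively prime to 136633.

Factor: 136633 = 7 · 131 · 149.
φ(136633) = (7−1) · (131−1) · (149−1) = 6 · 130 · 148 = 115440.

115440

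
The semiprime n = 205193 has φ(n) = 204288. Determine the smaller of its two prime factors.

449

φ(n) = (p−1)(q−1) = n − (p+q) + 1, so p + q = 205193 − 204288 + 1 = 906.
p and q are the roots of t² − 906t + 205193 = 0.
Discriminant: 906² − 4·205193 = 820836 − 820772 = 64; √64 = 8.
q = (906 − 8)/2 = 449, p = (906 + 8)/2 = 457.
Check: 449 · 457 = 205193.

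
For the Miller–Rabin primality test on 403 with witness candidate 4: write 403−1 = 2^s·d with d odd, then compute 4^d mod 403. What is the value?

403 − 1 = 402 = 2^1 · 201, so d = 201.
4^1 ≡ 4 (mod 403)
4^2 ≡ 4^2 = 16 ≡ 16 (mod 403)
4^4 ≡ 16^2 = 256 ≡ 256 (mod 403)
4^8 ≡ 256^2 = 65536 ≡ 250 (mod 403)
4^16 ≡ 250^2 = 62500 ≡ 35 (mod 403)
4^32 ≡ 35^2 = 1225 ≡ 16 (mod 403)
4^64 ≡ 16^2 = 256 ≡ 256 (mod 403)
4^128 ≡ 256^2 = 65536 ≡ 250 (mod 403)
201 = 128 + 64 + 8 + 1 in binary powers of 2.
So 4^201 ≡ 250 · 256 · 250 · 4 ≡ 376 (mod 403).
Squaring chain: 376; never reaches −1, so base 4 is a Miller–Rabin witness that 403 is composite.

376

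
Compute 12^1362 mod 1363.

202

12^1 ≡ 12 (mod 1363)
12^2 ≡ 12^2 = 144 ≡ 144 (mod 1363)
12^4 ≡ 144^2 = 20736 ≡ 291 (mod 1363)
12^8 ≡ 291^2 = 84681 ≡ 175 (mod 1363)
12^16 ≡ 175^2 = 30625 ≡ 639 (mod 1363)
12^32 ≡ 639^2 = 408321 ≡ 784 (mod 1363)
12^64 ≡ 784^2 = 614656 ≡ 1306 (mod 1363)
12^128 ≡ 1306^2 = 1705636 ≡ 523 (mod 1363)
12^256 ≡ 523^2 = 273529 ≡ 929 (mod 1363)
12^512 ≡ 929^2 = 863041 ≡ 262 (mod 1363)
12^1024 ≡ 262^2 = 68644 ≡ 494 (mod 1363)
1362 = 1024 + 256 + 64 + 16 + 2 in binary powers of 2.
So 12^1362 ≡ 494 · 929 · 1306 · 639 · 144 ≡ 202 (mod 1363).
Since 202 ≠ 1, base 12 is a Fermat witness: 1363 is composite.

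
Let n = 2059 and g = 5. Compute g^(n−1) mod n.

1190

5^1 ≡ 5 (mod 2059)
5^2 ≡ 5^2 = 25 ≡ 25 (mod 2059)
5^4 ≡ 25^2 = 625 ≡ 625 (mod 2059)
5^8 ≡ 625^2 = 390625 ≡ 1474 (mod 2059)
5^16 ≡ 1474^2 = 2172676 ≡ 431 (mod 2059)
5^32 ≡ 431^2 = 185761 ≡ 451 (mod 2059)
5^64 ≡ 451^2 = 203401 ≡ 1619 (mod 2059)
5^128 ≡ 1619^2 = 2621161 ≡ 54 (mod 2059)
5^256 ≡ 54^2 = 2916 ≡ 857 (mod 2059)
5^512 ≡ 857^2 = 734449 ≡ 1445 (mod 2059)
5^1024 ≡ 1445^2 = 2088025 ≡ 199 (mod 2059)
5^2048 ≡ 199^2 = 39601 ≡ 480 (mod 2059)
2058 = 2048 + 8 + 2 in binary powers of 2.
So 5^2058 ≡ 480 · 1474 · 25 ≡ 1190 (mod 2059).
Since 1190 ≠ 1, base 5 is a Fermat witness: 2059 is composite.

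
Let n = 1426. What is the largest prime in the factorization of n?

31

1426 = 2 · 713
713 = 23 · 31
31 is prime.
So 1426 = 2 · 23 · 31; the largest prime factor is 31.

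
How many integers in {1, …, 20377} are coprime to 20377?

Factor: 20377 = 7 · 41 · 71.
φ(20377) = (7−1) · (41−1) · (71−1) = 6 · 40 · 70 = 16800.

16800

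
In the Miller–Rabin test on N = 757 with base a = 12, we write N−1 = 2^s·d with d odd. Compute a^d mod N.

757 − 1 = 756 = 2^2 · 189, so d = 189.
12^1 ≡ 12 (mod 757)
12^2 ≡ 12^2 = 144 ≡ 144 (mod 757)
12^4 ≡ 144^2 = 20736 ≡ 297 (mod 757)
12^8 ≡ 297^2 = 88209 ≡ 397 (mod 757)
12^16 ≡ 397^2 = 157609 ≡ 153 (mod 757)
12^32 ≡ 153^2 = 23409 ≡ 699 (mod 757)
12^64 ≡ 699^2 = 488601 ≡ 336 (mod 757)
12^128 ≡ 336^2 = 112896 ≡ 103 (mod 757)
189 = 128 + 32 + 16 + 8 + 4 + 1 in binary powers of 2.
So 12^189 ≡ 103 · 699 · 153 · 397 · 297 · 12 ≡ 756 (mod 757).
Since 12^d ≡ 756 (mod 757), base 12 does not prove 757 composite.

756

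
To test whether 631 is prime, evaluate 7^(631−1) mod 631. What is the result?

7^1 ≡ 7 (mod 631)
7^2 ≡ 7^2 = 49 ≡ 49 (mod 631)
7^4 ≡ 49^2 = 2401 ≡ 508 (mod 631)
7^8 ≡ 508^2 = 258064 ≡ 616 (mod 631)
7^16 ≡ 616^2 = 379456 ≡ 225 (mod 631)
7^32 ≡ 225^2 = 50625 ≡ 145 (mod 631)
7^64 ≡ 145^2 = 21025 ≡ 202 (mod 631)
7^128 ≡ 202^2 = 40804 ≡ 420 (mod 631)
7^256 ≡ 420^2 = 176400 ≡ 351 (mod 631)
7^512 ≡ 351^2 = 123201 ≡ 156 (mod 631)
630 = 512 + 64 + 32 + 16 + 4 + 2 in binary powers of 2.
So 7^630 ≡ 156 · 202 · 145 · 225 · 508 · 49 ≡ 1 (mod 631).
Since the result is 1, base 7 gives no evidence that 631 is composite.

1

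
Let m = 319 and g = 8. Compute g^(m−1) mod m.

236

8^1 ≡ 8 (mod 319)
8^2 ≡ 8^2 = 64 ≡ 64 (mod 319)
8^4 ≡ 64^2 = 4096 ≡ 268 (mod 319)
8^8 ≡ 268^2 = 71824 ≡ 49 (mod 319)
8^16 ≡ 49^2 = 2401 ≡ 168 (mod 319)
8^32 ≡ 168^2 = 28224 ≡ 152 (mod 319)
8^64 ≡ 152^2 = 23104 ≡ 136 (mod 319)
8^128 ≡ 136^2 = 18496 ≡ 313 (mod 319)
8^256 ≡ 313^2 = 97969 ≡ 36 (mod 319)
318 = 256 + 32 + 16 + 8 + 4 + 2 in binary powers of 2.
So 8^318 ≡ 36 · 152 · 168 · 49 · 268 · 64 ≡ 236 (mod 319).
Since 236 ≠ 1, base 8 is a Fermat witness: 319 is composite.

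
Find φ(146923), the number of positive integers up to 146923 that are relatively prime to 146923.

124200

Factor: 146923 = 7 · 139 · 151.
φ(146923) = (7−1) · (139−1) · (151−1) = 6 · 138 · 150 = 124200.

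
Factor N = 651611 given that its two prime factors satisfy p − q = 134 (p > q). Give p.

877

Since p = q + 134, we have 651611 = q(q + 134), so q² + 134q − 651611 = 0.
Discriminant: 134² + 4·651611 = 17956 + 2606444 = 2624400; √2624400 = 1620.
q = (−134 + 1620)/2 = 743, and p = q + 134 = 877.
Check: 743 · 877 = 651611.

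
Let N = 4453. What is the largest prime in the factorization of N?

4453 = 61 · 73
73 is prime.
So 4453 = 61 · 73; the largest prime factor is 73.

73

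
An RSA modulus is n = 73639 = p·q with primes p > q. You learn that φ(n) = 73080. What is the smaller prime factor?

φ(n) = (p−1)(q−1) = n − (p+q) + 1, so p + q = 73639 − 73080 + 1 = 560.
p and q are the roots of t² − 560t + 73639 = 0.
Discriminant: 560² − 4·73639 = 313600 − 294556 = 19044; √19044 = 138.
q = (560 − 138)/2 = 211, p = (560 + 138)/2 = 349.
Check: 211 · 349 = 73639.

211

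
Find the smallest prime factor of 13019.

47

13019 is odd.
Digit sum 14, not divisible by 3.
Ends in 9: not divisible by 5.
7: 13019 = 7·1859 + 6
11: 13019 = 11·1183 + 6
13: 13019 = 13·1001 + 6
17: 13019 = 17·765 + 14
19: 13019 = 19·685 + 4
23: 13019 = 23·566 + 1
29: 13019 = 29·448 + 27
31: 13019 = 31·419 + 30
37: 13019 = 37·351 + 32
41: 13019 = 41·317 + 22
43: 13019 = 43·302 + 33
47: 13019 = 47·277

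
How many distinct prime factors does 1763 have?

2

1763 = 41 · 43
1763 = 41 · 43, which has 2 distinct prime factors.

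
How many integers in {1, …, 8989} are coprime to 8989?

Factor: 8989 = 89 · 101.
φ(8989) = (89−1) · (101−1) = 88 · 100 = 8800.

8800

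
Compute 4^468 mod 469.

4^1 ≡ 4 (mod 469)
4^2 ≡ 4^2 = 16 ≡ 16 (mod 469)
4^4 ≡ 16^2 = 256 ≡ 256 (mod 469)
4^8 ≡ 256^2 = 65536 ≡ 345 (mod 469)
4^16 ≡ 345^2 = 119025 ≡ 368 (mod 469)
4^32 ≡ 368^2 = 135424 ≡ 352 (mod 469)
4^64 ≡ 352^2 = 123904 ≡ 88 (mod 469)
4^128 ≡ 88^2 = 7744 ≡ 240 (mod 469)
4^256 ≡ 240^2 = 57600 ≡ 382 (mod 469)
468 = 256 + 128 + 64 + 16 + 4 in binary powers of 2.
So 4^468 ≡ 382 · 240 · 88 · 368 · 256 ≡ 344 (mod 469).
Since 344 ≠ 1, base 4 is a Fermat witness: 469 is composite.

344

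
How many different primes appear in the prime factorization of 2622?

2622 = 2 · 1311
1311 = 3 · 437
437 = 19 · 23
2622 = 2 · 3 · 19 · 23, which has 4 distinct prime factors.

4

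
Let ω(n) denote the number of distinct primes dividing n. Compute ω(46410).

46410 = 2 · 23205
23205 = 3 · 7735
7735 = 5 · 1547
1547 = 7 · 221
221 = 13 · 17
46410 = 2 · 3 · 5 · 7 · 13 · 17, which has 6 distinct prime factors.

6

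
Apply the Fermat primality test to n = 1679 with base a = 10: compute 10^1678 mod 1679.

10^1 ≡ 10 (mod 1679)
10^2 ≡ 10^2 = 100 ≡ 100 (mod 1679)
10^4 ≡ 100^2 = 10000 ≡ 1605 (mod 1679)
10^8 ≡ 1605^2 = 2576025 ≡ 439 (mod 1679)
10^16 ≡ 439^2 = 192721 ≡ 1315 (mod 1679)
10^32 ≡ 1315^2 = 1729225 ≡ 1534 (mod 1679)
10^64 ≡ 1534^2 = 2353156 ≡ 877 (mod 1679)
10^128 ≡ 877^2 = 769129 ≡ 147 (mod 1679)
10^256 ≡ 147^2 = 21609 ≡ 1461 (mod 1679)
10^512 ≡ 1461^2 = 2134521 ≡ 512 (mod 1679)
10^1024 ≡ 512^2 = 262144 ≡ 220 (mod 1679)
1678 = 1024 + 512 + 128 + 8 + 4 + 2 in binary powers of 2.
So 10^1678 ≡ 220 · 512 · 147 · 439 · 1605 · 100 ≡ 995 (mod 1679).
Since 995 ≠ 1, base 10 is a Fermat witness: 1679 is composite.

995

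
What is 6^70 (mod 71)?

1

6^1 ≡ 6 (mod 71)
6^2 ≡ 6^2 = 36 ≡ 36 (mod 71)
6^4 ≡ 36^2 = 1296 ≡ 18 (mod 71)
6^8 ≡ 18^2 = 324 ≡ 40 (mod 71)
6^16 ≡ 40^2 = 1600 ≡ 38 (mod 71)
6^32 ≡ 38^2 = 1444 ≡ 24 (mod 71)
6^64 ≡ 24^2 = 576 ≡ 8 (mod 71)
70 = 64 + 4 + 2 in binary powers of 2.
So 6^70 ≡ 8 · 18 · 36 ≡ 1 (mod 71).
Since the result is 1, base 6 gives no evidence that 71 is composite.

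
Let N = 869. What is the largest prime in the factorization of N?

79

869 = 11 · 79
79 is prime.
So 869 = 11 · 79; the largest prime factor is 79.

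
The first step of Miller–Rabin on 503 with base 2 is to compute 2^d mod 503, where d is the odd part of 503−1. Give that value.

1

503 − 1 = 502 = 2^1 · 251, so d = 251.
2^1 ≡ 2 (mod 503)
2^2 ≡ 2^2 = 4 ≡ 4 (mod 503)
2^4 ≡ 4^2 = 16 ≡ 16 (mod 503)
2^8 ≡ 16^2 = 256 ≡ 256 (mod 503)
2^16 ≡ 256^2 = 65536 ≡ 146 (mod 503)
2^32 ≡ 146^2 = 21316 ≡ 190 (mod 503)
2^64 ≡ 190^2 = 36100 ≡ 387 (mod 503)
2^128 ≡ 387^2 = 149769 ≡ 378 (mod 503)
251 = 128 + 64 + 32 + 16 + 8 + 2 + 1 in binary powers of 2.
So 2^251 ≡ 378 · 387 · 190 · 146 · 256 · 4 · 2 ≡ 1 (mod 503).
Since 2^d ≡ 1 (mod 503), base 2 does not prove 503 composite.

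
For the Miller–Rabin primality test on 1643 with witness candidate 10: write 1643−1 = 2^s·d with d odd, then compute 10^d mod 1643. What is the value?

1643 − 1 = 1642 = 2^1 · 821, so d = 821.
10^1 ≡ 10 (mod 1643)
10^2 ≡ 10^2 = 100 ≡ 100 (mod 1643)
10^4 ≡ 100^2 = 10000 ≡ 142 (mod 1643)
10^8 ≡ 142^2 = 20164 ≡ 448 (mod 1643)
10^16 ≡ 448^2 = 200704 ≡ 258 (mod 1643)
10^32 ≡ 258^2 = 66564 ≡ 844 (mod 1643)
10^64 ≡ 844^2 = 712336 ≡ 917 (mod 1643)
10^128 ≡ 917^2 = 840889 ≡ 1316 (mod 1643)
10^256 ≡ 1316^2 = 1731856 ≡ 134 (mod 1643)
10^512 ≡ 134^2 = 17956 ≡ 1526 (mod 1643)
821 = 512 + 256 + 32 + 16 + 4 + 1 in binary powers of 2.
So 10^821 ≡ 1526 · 134 · 844 · 258 · 142 · 10 ≡ 577 (mod 1643).
Squaring chain: 577; never reaches −1, so base 10 is a Miller–Rabin witness that 1643 is composite.

577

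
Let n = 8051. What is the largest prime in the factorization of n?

97

8051 = 83 · 97
97 is prime.
So 8051 = 83 · 97; the largest prime factor is 97.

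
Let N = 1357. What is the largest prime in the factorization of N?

59

1357 = 23 · 59
59 is prime.
So 1357 = 23 · 59; the largest prime factor is 59.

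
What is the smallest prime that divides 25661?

67

25661 is odd.
Digit sum 20, not divisible by 3.
Ends in 1: not divisible by 5.
7: 25661 = 7·3665 + 6
11: 25661 = 11·2332 + 9
13: 25661 = 13·1973 + 12
17: 25661 = 17·1509 + 8
19: 25661 = 19·1350 + 11
23: 25661 = 23·1115 + 16
29: 25661 = 29·884 + 25
31: 25661 = 31·827 + 24
37: 25661 = 37·693 + 20
41: 25661 = 41·625 + 36
43: 25661 = 43·596 + 33
47: 25661 = 47·545 + 46
53: 25661 = 53·484 + 9
59: 25661 = 59·434 + 55
61: 25661 = 61·420 + 41
67: 25661 = 67·383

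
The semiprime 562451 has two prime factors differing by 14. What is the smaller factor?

743

Since p = q + 14, we have 562451 = q(q + 14), so q² + 14q − 562451 = 0.
Discriminant: 14² + 4·562451 = 196 + 2249804 = 2250000; √2250000 = 1500.
q = (−14 + 1500)/2 = 743, and p = q + 14 = 757.
Check: 743 · 757 = 562451.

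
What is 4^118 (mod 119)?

4^1 ≡ 4 (mod 119)
4^2 ≡ 4^2 = 16 ≡ 16 (mod 119)
4^4 ≡ 16^2 = 256 ≡ 18 (mod 119)
4^8 ≡ 18^2 = 324 ≡ 86 (mod 119)
4^16 ≡ 86^2 = 7396 ≡ 18 (mod 119)
4^32 ≡ 18^2 = 324 ≡ 86 (mod 119)
4^64 ≡ 86^2 = 7396 ≡ 18 (mod 119)
118 = 64 + 32 + 16 + 4 + 2 in binary powers of 2.
So 4^118 ≡ 18 · 86 · 18 · 18 · 16 ≡ 67 (mod 119).
Since 67 ≠ 1, base 4 is a Fermat witness: 119 is composite.

67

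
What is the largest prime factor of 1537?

1537 = 29 · 53
53 is prime.
So 1537 = 29 · 53; the largest prime factor is 53.

53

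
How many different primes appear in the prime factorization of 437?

437 = 19 · 23
437 = 19 · 23, which has 2 distinct prime factors.

2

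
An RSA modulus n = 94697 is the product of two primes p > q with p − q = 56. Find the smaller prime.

281

Since p = q + 56, we have 94697 = q(q + 56), so q² + 56q − 94697 = 0.
Discriminant: 56² + 4·94697 = 3136 + 378788 = 381924; √381924 = 618.
q = (−56 + 618)/2 = 281, and p = q + 56 = 337.
Check: 281 · 337 = 94697.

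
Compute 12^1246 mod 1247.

12^1 ≡ 12 (mod 1247)
12^2 ≡ 12^2 = 144 ≡ 144 (mod 1247)
12^4 ≡ 144^2 = 20736 ≡ 784 (mod 1247)
12^8 ≡ 784^2 = 614656 ≡ 1132 (mod 1247)
12^16 ≡ 1132^2 = 1281424 ≡ 755 (mod 1247)
12^32 ≡ 755^2 = 570025 ≡ 146 (mod 1247)
12^64 ≡ 146^2 = 21316 ≡ 117 (mod 1247)
12^128 ≡ 117^2 = 13689 ≡ 1219 (mod 1247)
12^256 ≡ 1219^2 = 1485961 ≡ 784 (mod 1247)
12^512 ≡ 784^2 = 614656 ≡ 1132 (mod 1247)
12^1024 ≡ 1132^2 = 1281424 ≡ 755 (mod 1247)
1246 = 1024 + 128 + 64 + 16 + 8 + 4 + 2 in binary powers of 2.
So 12^1246 ≡ 755 · 1219 · 117 · 755 · 1132 · 784 · 144 ≡ 608 (mod 1247).
Since 608 ≠ 1, base 12 is a Fermat witness: 1247 is composite.

608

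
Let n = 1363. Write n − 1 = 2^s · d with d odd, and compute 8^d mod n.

1363 − 1 = 1362 = 2^1 · 681, so d = 681.
8^1 ≡ 8 (mod 1363)
8^2 ≡ 8^2 = 64 ≡ 64 (mod 1363)
8^4 ≡ 64^2 = 4096 ≡ 7 (mod 1363)
8^8 ≡ 7^2 = 49 ≡ 49 (mod 1363)
8^16 ≡ 49^2 = 2401 ≡ 1038 (mod 1363)
8^32 ≡ 1038^2 = 1077444 ≡ 674 (mod 1363)
8^64 ≡ 674^2 = 454276 ≡ 397 (mod 1363)
8^128 ≡ 397^2 = 157609 ≡ 864 (mod 1363)
8^256 ≡ 864^2 = 746496 ≡ 935 (mod 1363)
8^512 ≡ 935^2 = 874225 ≡ 542 (mod 1363)
681 = 512 + 128 + 32 + 8 + 1 in binary powers of 2.
So 8^681 ≡ 542 · 864 · 674 · 49 · 8 ≡ 943 (mod 1363).
Squaring chain: 943; never reaches −1, so base 8 is a Miller–Rabin witness that 1363 is composite.

943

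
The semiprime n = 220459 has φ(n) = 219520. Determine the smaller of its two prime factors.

449

φ(n) = (p−1)(q−1) = n − (p+q) + 1, so p + q = 220459 − 219520 + 1 = 940.
p and q are the roots of t² − 940t + 220459 = 0.
Discriminant: 940² − 4·220459 = 883600 − 881836 = 1764; √1764 = 42.
q = (940 − 42)/2 = 449, p = (940 + 42)/2 = 491.
Check: 449 · 491 = 220459.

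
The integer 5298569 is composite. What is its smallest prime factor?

5298569 is odd.
Digit sum 44, not divisible by 3.
Ends in 9: not divisible by 5.
7: 5298569 = 7·756938 + 3
11: 5298569 = 11·481688 + 1
13: 5298569 = 13·407582 + 3
17: 5298569 = 17·311680 + 9
19: 5298569 = 19·278872 + 1
23: 5298569 = 23·230372 + 13
29: 5298569 = 29·182709 + 8
31: 5298569 = 31·170921 + 18
37: 5298569 = 37·143204 + 21
41: 5298569 = 41·129233 + 16
43: 5298569 = 43·123222 + 23
47: 5298569 = 47·112735 + 24
53: 5298569 = 53·99973

53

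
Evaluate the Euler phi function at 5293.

Factor: 5293 = 67 · 79.
φ(5293) = (67−1) · (79−1) = 66 · 78 = 5148.

5148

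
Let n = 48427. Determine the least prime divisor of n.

79

48427 is odd.
Digit sum 25, not divisible by 3.
Ends in 7: not divisible by 5.
7: 48427 = 7·6918 + 1
11: 48427 = 11·4402 + 5
13: 48427 = 13·3725 + 2
17: 48427 = 17·2848 + 11
19: 48427 = 19·2548 + 15
23: 48427 = 23·2105 + 12
29: 48427 = 29·1669 + 26
31: 48427 = 31·1562 + 5
37: 48427 = 37·1308 + 31
41: 48427 = 41·1181 + 6
43: 48427 = 43·1126 + 9
47: 48427 = 47·1030 + 17
53: 48427 = 53·913 + 38
59: 48427 = 59·820 + 47
61: 48427 = 61·793 + 54
67: 48427 = 67·722 + 53
71: 48427 = 71·682 + 5
73: 48427 = 73·663 + 28
79: 48427 = 79·613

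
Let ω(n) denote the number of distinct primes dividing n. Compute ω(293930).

293930 = 2 · 146965
146965 = 5 · 29393
29393 = 7 · 4199
4199 = 13 · 323
323 = 17 · 19
293930 = 2 · 5 · 7 · 13 · 17 · 19, which has 6 distinct prime factors.

6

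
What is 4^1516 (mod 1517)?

4^1 ≡ 4 (mod 1517)
4^2 ≡ 4^2 = 16 ≡ 16 (mod 1517)
4^4 ≡ 16^2 = 256 ≡ 256 (mod 1517)
4^8 ≡ 256^2 = 65536 ≡ 305 (mod 1517)
4^16 ≡ 305^2 = 93025 ≡ 488 (mod 1517)
4^32 ≡ 488^2 = 238144 ≡ 1492 (mod 1517)
4^64 ≡ 1492^2 = 2226064 ≡ 625 (mod 1517)
4^128 ≡ 625^2 = 390625 ≡ 756 (mod 1517)
4^256 ≡ 756^2 = 571536 ≡ 1144 (mod 1517)
4^512 ≡ 1144^2 = 1308736 ≡ 1082 (mod 1517)
4^1024 ≡ 1082^2 = 1170724 ≡ 1117 (mod 1517)
1516 = 1024 + 256 + 128 + 64 + 32 + 8 + 4 in binary powers of 2.
So 4^1516 ≡ 1117 · 1144 · 756 · 625 · 1492 · 305 · 256 ≡ 1144 (mod 1517).
Since 1144 ≠ 1, base 4 is a Fermat witness: 1517 is composite.

1144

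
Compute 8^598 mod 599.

1

8^1 ≡ 8 (mod 599)
8^2 ≡ 8^2 = 64 ≡ 64 (mod 599)
8^4 ≡ 64^2 = 4096 ≡ 502 (mod 599)
8^8 ≡ 502^2 = 252004 ≡ 424 (mod 599)
8^16 ≡ 424^2 = 179776 ≡ 76 (mod 599)
8^32 ≡ 76^2 = 5776 ≡ 385 (mod 599)
8^64 ≡ 385^2 = 148225 ≡ 272 (mod 599)
8^128 ≡ 272^2 = 73984 ≡ 307 (mod 599)
8^256 ≡ 307^2 = 94249 ≡ 206 (mod 599)
8^512 ≡ 206^2 = 42436 ≡ 506 (mod 599)
598 = 512 + 64 + 16 + 4 + 2 in binary powers of 2.
So 8^598 ≡ 506 · 272 · 76 · 502 · 64 ≡ 1 (mod 599).
Since the result is 1, base 8 gives no evidence that 599 is composite.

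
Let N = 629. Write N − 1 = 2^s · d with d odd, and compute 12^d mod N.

201

629 − 1 = 628 = 2^2 · 157, so d = 157.
12^1 ≡ 12 (mod 629)
12^2 ≡ 12^2 = 144 ≡ 144 (mod 629)
12^4 ≡ 144^2 = 20736 ≡ 608 (mod 629)
12^8 ≡ 608^2 = 369664 ≡ 441 (mod 629)
12^16 ≡ 441^2 = 194481 ≡ 120 (mod 629)
12^32 ≡ 120^2 = 14400 ≡ 562 (mod 629)
12^64 ≡ 562^2 = 315844 ≡ 86 (mod 629)
12^128 ≡ 86^2 = 7396 ≡ 477 (mod 629)
157 = 128 + 16 + 8 + 4 + 1 in binary powers of 2.
So 12^157 ≡ 477 · 120 · 441 · 608 · 12 ≡ 201 (mod 629).
Squaring chain: 201 → 145; never reaches −1, so base 12 is a Miller–Rabin witness that 629 is composite.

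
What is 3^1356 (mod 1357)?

3^1 ≡ 3 (mod 1357)
3^2 ≡ 3^2 = 9 ≡ 9 (mod 1357)
3^4 ≡ 9^2 = 81 ≡ 81 (mod 1357)
3^8 ≡ 81^2 = 6561 ≡ 1133 (mod 1357)
3^16 ≡ 1133^2 = 1283689 ≡ 1324 (mod 1357)
3^32 ≡ 1324^2 = 1752976 ≡ 1089 (mod 1357)
3^64 ≡ 1089^2 = 1185921 ≡ 1260 (mod 1357)
3^128 ≡ 1260^2 = 1587600 ≡ 1267 (mod 1357)
3^256 ≡ 1267^2 = 1605289 ≡ 1315 (mod 1357)
3^512 ≡ 1315^2 = 1729225 ≡ 407 (mod 1357)
3^1024 ≡ 407^2 = 165649 ≡ 95 (mod 1357)
1356 = 1024 + 256 + 64 + 8 + 4 in binary powers of 2.
So 3^1356 ≡ 95 · 1315 · 1260 · 1133 · 81 ≡ 487 (mod 1357).
Since 487 ≠ 1, base 3 is a Fermat witness: 1357 is composite.

487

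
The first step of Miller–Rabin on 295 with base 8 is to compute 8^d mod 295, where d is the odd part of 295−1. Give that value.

172

295 − 1 = 294 = 2^1 · 147, so d = 147.
8^1 ≡ 8 (mod 295)
8^2 ≡ 8^2 = 64 ≡ 64 (mod 295)
8^4 ≡ 64^2 = 4096 ≡ 261 (mod 295)
8^8 ≡ 261^2 = 68121 ≡ 271 (mod 295)
8^16 ≡ 271^2 = 73441 ≡ 281 (mod 295)
8^32 ≡ 281^2 = 78961 ≡ 196 (mod 295)
8^64 ≡ 196^2 = 38416 ≡ 66 (mod 295)
8^128 ≡ 66^2 = 4356 ≡ 226 (mod 295)
147 = 128 + 16 + 2 + 1 in binary powers of 2.
So 8^147 ≡ 226 · 281 · 64 · 8 ≡ 172 (mod 295).
Squaring chain: 172; never reaches −1, so base 8 is a Miller–Rabin witness that 295 is composite.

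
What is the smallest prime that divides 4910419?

4910419 is odd.
Digit sum 28, not divisible by 3.
Ends in 9: not divisible by 5.
7: 4910419 = 7·701488 + 3
11: 4910419 = 11·446401 + 8
13: 4910419 = 13·377724 + 7
17: 4910419 = 17·288848 + 3
19: 4910419 = 19·258443 + 2
23: 4910419 = 23·213496 + 11
29: 4910419 = 29·169324 + 23
31: 4910419 = 31·158400 + 19
37: 4910419 = 37·132714 + 1
41: 4910419 = 41·119766 + 13
43: 4910419 = 43·114195 + 34
47: 4910419 = 47·104477

47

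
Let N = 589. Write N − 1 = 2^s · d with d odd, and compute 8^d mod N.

589 − 1 = 588 = 2^2 · 147, so d = 147.
8^1 ≡ 8 (mod 589)
8^2 ≡ 8^2 = 64 ≡ 64 (mod 589)
8^4 ≡ 64^2 = 4096 ≡ 562 (mod 589)
8^8 ≡ 562^2 = 315844 ≡ 140 (mod 589)
8^16 ≡ 140^2 = 19600 ≡ 163 (mod 589)
8^32 ≡ 163^2 = 26569 ≡ 64 (mod 589)
8^64 ≡ 64^2 = 4096 ≡ 562 (mod 589)
8^128 ≡ 562^2 = 315844 ≡ 140 (mod 589)
147 = 128 + 16 + 2 + 1 in binary powers of 2.
So 8^147 ≡ 140 · 163 · 64 · 8 ≡ 436 (mod 589).
Squaring chain: 436 → 438; never reaches −1, so base 8 is a Miller–Rabin witness that 589 is composite.

436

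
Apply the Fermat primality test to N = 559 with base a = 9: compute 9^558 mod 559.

9^1 ≡ 9 (mod 559)
9^2 ≡ 9^2 = 81 ≡ 81 (mod 559)
9^4 ≡ 81^2 = 6561 ≡ 412 (mod 559)
9^8 ≡ 412^2 = 169744 ≡ 367 (mod 559)
9^16 ≡ 367^2 = 134689 ≡ 529 (mod 559)
9^32 ≡ 529^2 = 279841 ≡ 341 (mod 559)
9^64 ≡ 341^2 = 116281 ≡ 9 (mod 559)
9^128 ≡ 9^2 = 81 ≡ 81 (mod 559)
9^256 ≡ 81^2 = 6561 ≡ 412 (mod 559)
9^512 ≡ 412^2 = 169744 ≡ 367 (mod 559)
558 = 512 + 32 + 8 + 4 + 2 in binary powers of 2.
So 9^558 ≡ 367 · 341 · 367 · 412 · 81 ≡ 274 (mod 559).
Since 274 ≠ 1, base 9 is a Fermat witness: 559 is composite.

274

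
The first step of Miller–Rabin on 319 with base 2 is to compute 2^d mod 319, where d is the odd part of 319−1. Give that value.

171

319 − 1 = 318 = 2^1 · 159, so d = 159.
2^1 ≡ 2 (mod 319)
2^2 ≡ 2^2 = 4 ≡ 4 (mod 319)
2^4 ≡ 4^2 = 16 ≡ 16 (mod 319)
2^8 ≡ 16^2 = 256 ≡ 256 (mod 319)
2^16 ≡ 256^2 = 65536 ≡ 141 (mod 319)
2^32 ≡ 141^2 = 19881 ≡ 103 (mod 319)
2^64 ≡ 103^2 = 10609 ≡ 82 (mod 319)
2^128 ≡ 82^2 = 6724 ≡ 25 (mod 319)
159 = 128 + 16 + 8 + 4 + 2 + 1 in binary powers of 2.
So 2^159 ≡ 25 · 141 · 256 · 16 · 4 · 2 ≡ 171 (mod 319).
Squaring chain: 171; never reaches −1, so base 2 is a Miller–Rabin witness that 319 is composite.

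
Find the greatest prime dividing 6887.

97

6887 = 71 · 97
97 is prime.
So 6887 = 71 · 97; the largest prime factor is 97.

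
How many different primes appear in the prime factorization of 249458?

249458 = 2 · 124729
124729 = 11 · 11339
11339 = 17 · 667
667 = 23 · 29
249458 = 2 · 11 · 17 · 23 · 29, which has 5 distinct prime factors.

5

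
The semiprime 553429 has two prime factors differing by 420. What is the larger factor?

983

Since p = q + 420, we have 553429 = q(q + 420), so q² + 420q − 553429 = 0.
Discriminant: 420² + 4·553429 = 176400 + 2213716 = 2390116; √2390116 = 1546.
q = (−420 + 1546)/2 = 563, and p = q + 420 = 983.
Check: 563 · 983 = 553429.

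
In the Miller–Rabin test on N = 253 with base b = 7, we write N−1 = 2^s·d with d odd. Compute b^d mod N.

253 − 1 = 252 = 2^2 · 63, so d = 63.
7^1 ≡ 7 (mod 253)
7^2 ≡ 7^2 = 49 ≡ 49 (mod 253)
7^4 ≡ 49^2 = 2401 ≡ 124 (mod 253)
7^8 ≡ 124^2 = 15376 ≡ 196 (mod 253)
7^16 ≡ 196^2 = 38416 ≡ 213 (mod 253)
7^32 ≡ 213^2 = 45369 ≡ 82 (mod 253)
63 = 32 + 16 + 8 + 4 + 2 + 1 in binary powers of 2.
So 7^63 ≡ 82 · 213 · 196 · 124 · 49 · 7 ≡ 57 (mod 253).
Squaring chain: 57 → 213; never reaches −1, so base 7 is a Miller–Rabin witness that 253 is composite.

57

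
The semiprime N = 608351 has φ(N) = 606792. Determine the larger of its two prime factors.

787

φ(n) = (p−1)(q−1) = n − (p+q) + 1, so p + q = 608351 − 606792 + 1 = 1560.
p and q are the roots of t² − 1560t + 608351 = 0.
Discriminant: 1560² − 4·608351 = 2433600 − 2433404 = 196; √196 = 14.
q = (1560 − 14)/2 = 773, p = (1560 + 14)/2 = 787.
Check: 773 · 787 = 608351.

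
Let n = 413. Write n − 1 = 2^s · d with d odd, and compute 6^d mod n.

413 − 1 = 412 = 2^2 · 103, so d = 103.
6^1 ≡ 6 (mod 413)
6^2 ≡ 6^2 = 36 ≡ 36 (mod 413)
6^4 ≡ 36^2 = 1296 ≡ 57 (mod 413)
6^8 ≡ 57^2 = 3249 ≡ 358 (mod 413)
6^16 ≡ 358^2 = 128164 ≡ 134 (mod 413)
6^32 ≡ 134^2 = 17956 ≡ 197 (mod 413)
6^64 ≡ 197^2 = 38809 ≡ 400 (mod 413)
103 = 64 + 32 + 4 + 2 + 1 in binary powers of 2.
So 6^103 ≡ 400 · 197 · 57 · 36 · 6 ≡ 279 (mod 413).
Squaring chain: 279 → 197; never reaches −1, so base 6 is a Miller–Rabin witness that 413 is composite.

279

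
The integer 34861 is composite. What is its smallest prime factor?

34861 is odd.
Digit sum 22, not divisible by 3.
Ends in 1: not divisible by 5.
7: 34861 = 7·4980 + 1
11: 34861 = 11·3169 + 2
13: 34861 = 13·2681 + 8
17: 34861 = 17·2050 + 11
19: 34861 = 19·1834 + 15
23: 34861 = 23·1515 + 16
29: 34861 = 29·1202 + 3
31: 34861 = 31·1124 + 17
37: 34861 = 37·942 + 7
41: 34861 = 41·850 + 11
43: 34861 = 43·810 + 31
47: 34861 = 47·741 + 34
53: 34861 = 53·657 + 40
59: 34861 = 59·590 + 51
61: 34861 = 61·571 + 30
67: 34861 = 67·520 + 21
71: 34861 = 71·491

71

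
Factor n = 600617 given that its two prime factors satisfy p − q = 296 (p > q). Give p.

937

Since p = q + 296, we have 600617 = q(q + 296), so q² + 296q − 600617 = 0.
Discriminant: 296² + 4·600617 = 87616 + 2402468 = 2490084; √2490084 = 1578.
q = (−296 + 1578)/2 = 641, and p = q + 296 = 937.
Check: 641 · 937 = 600617.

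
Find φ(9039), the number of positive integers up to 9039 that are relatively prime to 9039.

5720

Factor: 9039 = 3 · 23 · 131.
φ(9039) = (3−1) · (23−1) · (131−1) = 2 · 22 · 130 = 5720.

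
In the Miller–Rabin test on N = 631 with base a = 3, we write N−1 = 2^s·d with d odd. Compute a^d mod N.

630

631 − 1 = 630 = 2^1 · 315, so d = 315.
3^1 ≡ 3 (mod 631)
3^2 ≡ 3^2 = 9 ≡ 9 (mod 631)
3^4 ≡ 9^2 = 81 ≡ 81 (mod 631)
3^8 ≡ 81^2 = 6561 ≡ 251 (mod 631)
3^16 ≡ 251^2 = 63001 ≡ 532 (mod 631)
3^32 ≡ 532^2 = 283024 ≡ 336 (mod 631)
3^64 ≡ 336^2 = 112896 ≡ 578 (mod 631)
3^128 ≡ 578^2 = 334084 ≡ 285 (mod 631)
3^256 ≡ 285^2 = 81225 ≡ 457 (mod 631)
315 = 256 + 32 + 16 + 8 + 2 + 1 in binary powers of 2.
So 3^315 ≡ 457 · 336 · 532 · 251 · 9 · 3 ≡ 630 (mod 631).
Since 3^d ≡ 630 (mod 631), base 3 does not prove 631 composite.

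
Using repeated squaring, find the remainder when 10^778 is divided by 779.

139

10^1 ≡ 10 (mod 779)
10^2 ≡ 10^2 = 100 ≡ 100 (mod 779)
10^4 ≡ 100^2 = 10000 ≡ 652 (mod 779)
10^8 ≡ 652^2 = 425104 ≡ 549 (mod 779)
10^16 ≡ 549^2 = 301401 ≡ 707 (mod 779)
10^32 ≡ 707^2 = 499849 ≡ 510 (mod 779)
10^64 ≡ 510^2 = 260100 ≡ 693 (mod 779)
10^128 ≡ 693^2 = 480249 ≡ 385 (mod 779)
10^256 ≡ 385^2 = 148225 ≡ 215 (mod 779)
10^512 ≡ 215^2 = 46225 ≡ 264 (mod 779)
778 = 512 + 256 + 8 + 2 in binary powers of 2.
So 10^778 ≡ 264 · 215 · 549 · 100 ≡ 139 (mod 779).
Since 139 ≠ 1, base 10 is a Fermat witness: 779 is composite.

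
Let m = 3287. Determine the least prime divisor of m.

3287 is odd.
Digit sum 20, not divisible by 3.
Ends in 7: not divisible by 5.
7: 3287 = 7·469 + 4
11: 3287 = 11·298 + 9
13: 3287 = 13·252 + 11
17: 3287 = 17·193 + 6
19: 3287 = 19·173

19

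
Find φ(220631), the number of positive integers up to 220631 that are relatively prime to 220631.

209088

Factor: 220631 = 37 · 67 · 89.
φ(220631) = (37−1) · (67−1) · (89−1) = 36 · 66 · 88 = 209088.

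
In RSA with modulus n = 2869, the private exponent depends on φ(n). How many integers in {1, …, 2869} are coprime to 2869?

Factor: 2869 = 19 · 151.
φ(2869) = (19−1) · (151−1) = 18 · 150 = 2700.

2700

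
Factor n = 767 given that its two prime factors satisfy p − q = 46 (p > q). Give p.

59

Since p = q + 46, we have 767 = q(q + 46), so q² + 46q − 767 = 0.
Discriminant: 46² + 4·767 = 2116 + 3068 = 5184; √5184 = 72.
q = (−46 + 72)/2 = 13, and p = q + 46 = 59.
Check: 13 · 59 = 767.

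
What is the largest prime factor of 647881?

647881 = 13 · 49837
49837 = 19 · 2623
2623 = 43 · 61
61 is prime.
So 647881 = 13 · 19 · 43 · 61; the largest prime factor is 61.

61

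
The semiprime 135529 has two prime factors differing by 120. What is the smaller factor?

Since p = q + 120, we have 135529 = q(q + 120), so q² + 120q − 135529 = 0.
Discriminant: 120² + 4·135529 = 14400 + 542116 = 556516; √556516 = 746.
q = (−120 + 746)/2 = 313, and p = q + 120 = 433.
Check: 313 · 433 = 135529.

313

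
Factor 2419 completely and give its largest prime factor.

2419 = 41 · 59
59 is prime.
So 2419 = 41 · 59; the largest prime factor is 59.

59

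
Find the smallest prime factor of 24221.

24221 is odd.
Digit sum 11, not divisible by 3.
Ends in 1: not divisible by 5.
7: 24221 = 7·3460 + 1
11: 24221 = 11·2201 + 10
13: 24221 = 13·1863 + 2
17: 24221 = 17·1424 + 13
19: 24221 = 19·1274 + 15
23: 24221 = 23·1053 + 2
29: 24221 = 29·835 + 6
31: 24221 = 31·781 + 10
37: 24221 = 37·654 + 23
41: 24221 = 41·590 + 31
43: 24221 = 43·563 + 12
47: 24221 = 47·515 + 16
53: 24221 = 53·457

53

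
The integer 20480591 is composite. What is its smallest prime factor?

20480591 is odd.
Digit sum 29, not divisible by 3.
Ends in 1: not divisible by 5.
7: 20480591 = 7·2925798 + 5
11: 20480591 = 11·1861871 + 10
13: 20480591 = 13·1575430 + 1
17: 20480591 = 17·1204740 + 11
19: 20480591 = 19·1077925 + 16
23: 20480591 = 23·890460 + 11
29: 20480591 = 29·706227 + 8
31: 20480591 = 31·660664 + 7
37: 20480591 = 37·553529 + 18
41: 20480591 = 41·499526 + 25
43: 20480591 = 43·476292 + 35
47: 20480591 = 47·435757 + 12
53: 20480591 = 53·386426 + 13
59: 20480591 = 59·347128 + 39
61: 20480591 = 61·335747 + 24
67: 20480591 = 67·305680 + 31
71: 20480591 = 71·288459 + 2
73: 20480591 = 73·280556 + 3
79: 20480591 = 79·259247 + 78
83: 20480591 = 83·246754 + 9
89: 20480591 = 89·230119

89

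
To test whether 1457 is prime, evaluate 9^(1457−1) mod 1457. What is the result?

1001

9^1 ≡ 9 (mod 1457)
9^2 ≡ 9^2 = 81 ≡ 81 (mod 1457)
9^4 ≡ 81^2 = 6561 ≡ 733 (mod 1457)
9^8 ≡ 733^2 = 537289 ≡ 1113 (mod 1457)
9^16 ≡ 1113^2 = 1238769 ≡ 319 (mod 1457)
9^32 ≡ 319^2 = 101761 ≡ 1228 (mod 1457)
9^64 ≡ 1228^2 = 1507984 ≡ 1446 (mod 1457)
9^128 ≡ 1446^2 = 2090916 ≡ 121 (mod 1457)
9^256 ≡ 121^2 = 14641 ≡ 71 (mod 1457)
9^512 ≡ 71^2 = 5041 ≡ 670 (mod 1457)
9^1024 ≡ 670^2 = 448900 ≡ 144 (mod 1457)
1456 = 1024 + 256 + 128 + 32 + 16 in binary powers of 2.
So 9^1456 ≡ 144 · 71 · 121 · 1228 · 319 ≡ 1001 (mod 1457).
Since 1001 ≠ 1, base 9 is a Fermat witness: 1457 is composite.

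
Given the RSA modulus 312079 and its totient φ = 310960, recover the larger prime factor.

599

φ(n) = (p−1)(q−1) = n − (p+q) + 1, so p + q = 312079 − 310960 + 1 = 1120.
p and q are the roots of t² − 1120t + 312079 = 0.
Discriminant: 1120² − 4·312079 = 1254400 − 1248316 = 6084; √6084 = 78.
q = (1120 − 78)/2 = 521, p = (1120 + 78)/2 = 599.
Check: 521 · 599 = 312079.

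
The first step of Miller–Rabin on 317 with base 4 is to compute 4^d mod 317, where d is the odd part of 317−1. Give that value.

317 − 1 = 316 = 2^2 · 79, so d = 79.
4^1 ≡ 4 (mod 317)
4^2 ≡ 4^2 = 16 ≡ 16 (mod 317)
4^4 ≡ 16^2 = 256 ≡ 256 (mod 317)
4^8 ≡ 256^2 = 65536 ≡ 234 (mod 317)
4^16 ≡ 234^2 = 54756 ≡ 232 (mod 317)
4^32 ≡ 232^2 = 53824 ≡ 251 (mod 317)
4^64 ≡ 251^2 = 63001 ≡ 235 (mod 317)
79 = 64 + 8 + 4 + 2 + 1 in binary powers of 2.
So 4^79 ≡ 235 · 234 · 256 · 16 · 4 ≡ 316 (mod 317).
Since 4^d ≡ 316 (mod 317), base 4 does not prove 317 composite.

316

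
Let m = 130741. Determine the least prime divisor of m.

13

130741 is odd.
Digit sum 16, not divisible by 3.
Ends in 1: not divisible by 5.
7: 130741 = 7·18677 + 2
11: 130741 = 11·11885 + 6
13: 130741 = 13·10057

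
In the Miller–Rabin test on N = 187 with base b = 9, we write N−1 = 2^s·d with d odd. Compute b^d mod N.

25

187 − 1 = 186 = 2^1 · 93, so d = 93.
9^1 ≡ 9 (mod 187)
9^2 ≡ 9^2 = 81 ≡ 81 (mod 187)
9^4 ≡ 81^2 = 6561 ≡ 16 (mod 187)
9^8 ≡ 16^2 = 256 ≡ 69 (mod 187)
9^16 ≡ 69^2 = 4761 ≡ 86 (mod 187)
9^32 ≡ 86^2 = 7396 ≡ 103 (mod 187)
9^64 ≡ 103^2 = 10609 ≡ 137 (mod 187)
93 = 64 + 16 + 8 + 4 + 1 in binary powers of 2.
So 9^93 ≡ 137 · 86 · 69 · 16 · 9 ≡ 25 (mod 187).
Squaring chain: 25; never reaches −1, so base 9 is a Miller–Rabin witness that 187 is composite.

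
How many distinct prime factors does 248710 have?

6

248710 = 2 · 124355
124355 = 5 · 24871
24871 = 7 · 3553
3553 = 11 · 323
323 = 17 · 19
248710 = 2 · 5 · 7 · 11 · 17 · 19, which has 6 distinct prime factors.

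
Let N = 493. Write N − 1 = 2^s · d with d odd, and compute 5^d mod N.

493 − 1 = 492 = 2^2 · 123, so d = 123.
5^1 ≡ 5 (mod 493)
5^2 ≡ 5^2 = 25 ≡ 25 (mod 493)
5^4 ≡ 25^2 = 625 ≡ 132 (mod 493)
5^8 ≡ 132^2 = 17424 ≡ 169 (mod 493)
5^16 ≡ 169^2 = 28561 ≡ 460 (mod 493)
5^32 ≡ 460^2 = 211600 ≡ 103 (mod 493)
5^64 ≡ 103^2 = 10609 ≡ 256 (mod 493)
123 = 64 + 32 + 16 + 8 + 2 + 1 in binary powers of 2.
So 5^123 ≡ 256 · 103 · 460 · 169 · 25 · 5 ≡ 419 (mod 493).
Squaring chain: 419 → 53; never reaches −1, so base 5 is a Miller–Rabin witness that 493 is composite.

419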